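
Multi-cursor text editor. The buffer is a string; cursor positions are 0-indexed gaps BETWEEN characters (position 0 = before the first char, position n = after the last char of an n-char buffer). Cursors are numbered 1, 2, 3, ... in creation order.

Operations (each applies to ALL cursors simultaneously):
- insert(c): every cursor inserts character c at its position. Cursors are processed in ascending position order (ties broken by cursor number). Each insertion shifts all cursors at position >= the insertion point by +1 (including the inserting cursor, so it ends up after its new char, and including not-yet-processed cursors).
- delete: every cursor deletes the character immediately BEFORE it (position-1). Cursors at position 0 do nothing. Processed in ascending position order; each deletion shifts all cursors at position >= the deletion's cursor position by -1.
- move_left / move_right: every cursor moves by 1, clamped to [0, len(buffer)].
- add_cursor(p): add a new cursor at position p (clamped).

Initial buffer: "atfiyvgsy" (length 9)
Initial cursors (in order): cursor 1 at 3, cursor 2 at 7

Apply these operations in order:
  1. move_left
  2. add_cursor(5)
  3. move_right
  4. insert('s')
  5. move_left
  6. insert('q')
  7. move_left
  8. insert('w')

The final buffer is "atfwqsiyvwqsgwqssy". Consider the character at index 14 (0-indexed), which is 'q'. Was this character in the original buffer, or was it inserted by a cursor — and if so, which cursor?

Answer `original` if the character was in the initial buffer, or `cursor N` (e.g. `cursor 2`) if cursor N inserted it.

Answer: cursor 2

Derivation:
After op 1 (move_left): buffer="atfiyvgsy" (len 9), cursors c1@2 c2@6, authorship .........
After op 2 (add_cursor(5)): buffer="atfiyvgsy" (len 9), cursors c1@2 c3@5 c2@6, authorship .........
After op 3 (move_right): buffer="atfiyvgsy" (len 9), cursors c1@3 c3@6 c2@7, authorship .........
After op 4 (insert('s')): buffer="atfsiyvsgssy" (len 12), cursors c1@4 c3@8 c2@10, authorship ...1...3.2..
After op 5 (move_left): buffer="atfsiyvsgssy" (len 12), cursors c1@3 c3@7 c2@9, authorship ...1...3.2..
After op 6 (insert('q')): buffer="atfqsiyvqsgqssy" (len 15), cursors c1@4 c3@9 c2@12, authorship ...11...33.22..
After op 7 (move_left): buffer="atfqsiyvqsgqssy" (len 15), cursors c1@3 c3@8 c2@11, authorship ...11...33.22..
After op 8 (insert('w')): buffer="atfwqsiyvwqsgwqssy" (len 18), cursors c1@4 c3@10 c2@14, authorship ...111...333.222..
Authorship (.=original, N=cursor N): . . . 1 1 1 . . . 3 3 3 . 2 2 2 . .
Index 14: author = 2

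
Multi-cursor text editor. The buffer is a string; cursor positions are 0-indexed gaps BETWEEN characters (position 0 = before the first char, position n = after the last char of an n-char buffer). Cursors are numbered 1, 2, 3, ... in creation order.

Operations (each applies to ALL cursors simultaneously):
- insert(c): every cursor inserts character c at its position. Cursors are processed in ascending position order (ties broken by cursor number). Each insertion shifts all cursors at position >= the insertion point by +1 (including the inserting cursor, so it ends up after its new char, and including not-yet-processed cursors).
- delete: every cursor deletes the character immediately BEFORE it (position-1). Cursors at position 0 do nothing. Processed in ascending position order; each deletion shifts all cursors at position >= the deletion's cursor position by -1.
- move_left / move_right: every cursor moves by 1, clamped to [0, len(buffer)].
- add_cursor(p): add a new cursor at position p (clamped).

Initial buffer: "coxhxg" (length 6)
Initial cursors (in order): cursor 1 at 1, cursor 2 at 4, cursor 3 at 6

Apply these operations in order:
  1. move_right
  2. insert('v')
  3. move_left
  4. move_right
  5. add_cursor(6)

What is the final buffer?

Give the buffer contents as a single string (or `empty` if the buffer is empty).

After op 1 (move_right): buffer="coxhxg" (len 6), cursors c1@2 c2@5 c3@6, authorship ......
After op 2 (insert('v')): buffer="covxhxvgv" (len 9), cursors c1@3 c2@7 c3@9, authorship ..1...2.3
After op 3 (move_left): buffer="covxhxvgv" (len 9), cursors c1@2 c2@6 c3@8, authorship ..1...2.3
After op 4 (move_right): buffer="covxhxvgv" (len 9), cursors c1@3 c2@7 c3@9, authorship ..1...2.3
After op 5 (add_cursor(6)): buffer="covxhxvgv" (len 9), cursors c1@3 c4@6 c2@7 c3@9, authorship ..1...2.3

Answer: covxhxvgv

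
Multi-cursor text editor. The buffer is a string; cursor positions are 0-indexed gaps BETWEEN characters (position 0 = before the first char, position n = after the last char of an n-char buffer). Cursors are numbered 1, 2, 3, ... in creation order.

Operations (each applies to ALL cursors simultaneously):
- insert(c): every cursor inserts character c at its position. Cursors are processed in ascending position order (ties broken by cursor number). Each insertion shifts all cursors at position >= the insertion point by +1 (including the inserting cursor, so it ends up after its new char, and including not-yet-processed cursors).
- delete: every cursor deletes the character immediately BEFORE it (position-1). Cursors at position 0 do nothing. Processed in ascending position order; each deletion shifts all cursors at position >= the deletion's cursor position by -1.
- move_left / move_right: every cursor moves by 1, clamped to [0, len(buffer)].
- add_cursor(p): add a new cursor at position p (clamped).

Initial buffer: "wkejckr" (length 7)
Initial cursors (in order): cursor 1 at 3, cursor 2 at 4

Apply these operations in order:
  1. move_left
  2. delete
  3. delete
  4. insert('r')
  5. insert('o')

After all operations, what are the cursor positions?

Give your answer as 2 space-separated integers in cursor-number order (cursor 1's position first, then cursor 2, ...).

Answer: 4 4

Derivation:
After op 1 (move_left): buffer="wkejckr" (len 7), cursors c1@2 c2@3, authorship .......
After op 2 (delete): buffer="wjckr" (len 5), cursors c1@1 c2@1, authorship .....
After op 3 (delete): buffer="jckr" (len 4), cursors c1@0 c2@0, authorship ....
After op 4 (insert('r')): buffer="rrjckr" (len 6), cursors c1@2 c2@2, authorship 12....
After op 5 (insert('o')): buffer="rroojckr" (len 8), cursors c1@4 c2@4, authorship 1212....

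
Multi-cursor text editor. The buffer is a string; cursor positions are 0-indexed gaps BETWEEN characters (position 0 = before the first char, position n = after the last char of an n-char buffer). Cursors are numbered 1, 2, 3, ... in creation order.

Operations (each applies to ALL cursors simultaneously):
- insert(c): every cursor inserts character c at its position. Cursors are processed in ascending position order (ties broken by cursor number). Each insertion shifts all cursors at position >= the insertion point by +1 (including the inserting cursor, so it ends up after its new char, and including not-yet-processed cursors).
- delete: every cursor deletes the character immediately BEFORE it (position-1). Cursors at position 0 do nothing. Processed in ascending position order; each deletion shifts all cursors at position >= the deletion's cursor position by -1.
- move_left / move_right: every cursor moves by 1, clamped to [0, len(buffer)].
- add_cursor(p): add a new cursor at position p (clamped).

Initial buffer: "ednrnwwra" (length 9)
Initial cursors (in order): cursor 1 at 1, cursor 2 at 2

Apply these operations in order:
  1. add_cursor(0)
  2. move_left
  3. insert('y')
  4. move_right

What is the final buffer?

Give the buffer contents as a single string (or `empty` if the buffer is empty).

After op 1 (add_cursor(0)): buffer="ednrnwwra" (len 9), cursors c3@0 c1@1 c2@2, authorship .........
After op 2 (move_left): buffer="ednrnwwra" (len 9), cursors c1@0 c3@0 c2@1, authorship .........
After op 3 (insert('y')): buffer="yyeydnrnwwra" (len 12), cursors c1@2 c3@2 c2@4, authorship 13.2........
After op 4 (move_right): buffer="yyeydnrnwwra" (len 12), cursors c1@3 c3@3 c2@5, authorship 13.2........

Answer: yyeydnrnwwra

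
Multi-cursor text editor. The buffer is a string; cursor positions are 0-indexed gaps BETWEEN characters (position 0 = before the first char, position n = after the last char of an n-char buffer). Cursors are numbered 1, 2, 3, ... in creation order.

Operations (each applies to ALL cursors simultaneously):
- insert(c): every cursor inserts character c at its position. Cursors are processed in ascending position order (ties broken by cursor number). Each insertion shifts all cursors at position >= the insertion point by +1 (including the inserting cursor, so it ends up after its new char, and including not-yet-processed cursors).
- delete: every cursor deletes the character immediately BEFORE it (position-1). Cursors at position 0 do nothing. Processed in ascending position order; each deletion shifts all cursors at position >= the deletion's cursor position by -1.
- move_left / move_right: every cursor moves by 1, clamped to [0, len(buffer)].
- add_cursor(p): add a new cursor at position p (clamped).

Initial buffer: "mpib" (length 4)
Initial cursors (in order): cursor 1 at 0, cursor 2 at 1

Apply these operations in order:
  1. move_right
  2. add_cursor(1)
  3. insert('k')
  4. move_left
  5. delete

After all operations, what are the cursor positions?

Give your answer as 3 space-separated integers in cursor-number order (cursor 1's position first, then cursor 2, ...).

After op 1 (move_right): buffer="mpib" (len 4), cursors c1@1 c2@2, authorship ....
After op 2 (add_cursor(1)): buffer="mpib" (len 4), cursors c1@1 c3@1 c2@2, authorship ....
After op 3 (insert('k')): buffer="mkkpkib" (len 7), cursors c1@3 c3@3 c2@5, authorship .13.2..
After op 4 (move_left): buffer="mkkpkib" (len 7), cursors c1@2 c3@2 c2@4, authorship .13.2..
After op 5 (delete): buffer="kkib" (len 4), cursors c1@0 c3@0 c2@1, authorship 32..

Answer: 0 1 0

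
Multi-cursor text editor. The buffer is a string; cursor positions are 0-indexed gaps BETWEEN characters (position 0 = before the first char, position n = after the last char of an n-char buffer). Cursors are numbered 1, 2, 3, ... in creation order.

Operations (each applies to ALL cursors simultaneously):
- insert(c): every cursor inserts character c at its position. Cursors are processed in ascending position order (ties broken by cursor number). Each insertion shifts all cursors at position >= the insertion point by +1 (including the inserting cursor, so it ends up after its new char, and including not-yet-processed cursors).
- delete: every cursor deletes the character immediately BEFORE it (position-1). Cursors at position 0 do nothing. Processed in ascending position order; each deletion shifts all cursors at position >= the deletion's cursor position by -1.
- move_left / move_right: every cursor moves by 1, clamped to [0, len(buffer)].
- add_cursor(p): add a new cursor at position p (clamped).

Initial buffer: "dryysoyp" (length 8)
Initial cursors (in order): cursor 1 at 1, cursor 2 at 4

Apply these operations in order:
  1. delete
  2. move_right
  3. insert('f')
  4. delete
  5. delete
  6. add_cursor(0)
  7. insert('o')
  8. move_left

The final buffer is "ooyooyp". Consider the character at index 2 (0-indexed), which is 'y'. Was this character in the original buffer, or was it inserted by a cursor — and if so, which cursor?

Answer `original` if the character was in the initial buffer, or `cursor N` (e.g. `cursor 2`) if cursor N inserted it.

After op 1 (delete): buffer="rysoyp" (len 6), cursors c1@0 c2@2, authorship ......
After op 2 (move_right): buffer="rysoyp" (len 6), cursors c1@1 c2@3, authorship ......
After op 3 (insert('f')): buffer="rfysfoyp" (len 8), cursors c1@2 c2@5, authorship .1..2...
After op 4 (delete): buffer="rysoyp" (len 6), cursors c1@1 c2@3, authorship ......
After op 5 (delete): buffer="yoyp" (len 4), cursors c1@0 c2@1, authorship ....
After op 6 (add_cursor(0)): buffer="yoyp" (len 4), cursors c1@0 c3@0 c2@1, authorship ....
After op 7 (insert('o')): buffer="ooyooyp" (len 7), cursors c1@2 c3@2 c2@4, authorship 13.2...
After op 8 (move_left): buffer="ooyooyp" (len 7), cursors c1@1 c3@1 c2@3, authorship 13.2...
Authorship (.=original, N=cursor N): 1 3 . 2 . . .
Index 2: author = original

Answer: original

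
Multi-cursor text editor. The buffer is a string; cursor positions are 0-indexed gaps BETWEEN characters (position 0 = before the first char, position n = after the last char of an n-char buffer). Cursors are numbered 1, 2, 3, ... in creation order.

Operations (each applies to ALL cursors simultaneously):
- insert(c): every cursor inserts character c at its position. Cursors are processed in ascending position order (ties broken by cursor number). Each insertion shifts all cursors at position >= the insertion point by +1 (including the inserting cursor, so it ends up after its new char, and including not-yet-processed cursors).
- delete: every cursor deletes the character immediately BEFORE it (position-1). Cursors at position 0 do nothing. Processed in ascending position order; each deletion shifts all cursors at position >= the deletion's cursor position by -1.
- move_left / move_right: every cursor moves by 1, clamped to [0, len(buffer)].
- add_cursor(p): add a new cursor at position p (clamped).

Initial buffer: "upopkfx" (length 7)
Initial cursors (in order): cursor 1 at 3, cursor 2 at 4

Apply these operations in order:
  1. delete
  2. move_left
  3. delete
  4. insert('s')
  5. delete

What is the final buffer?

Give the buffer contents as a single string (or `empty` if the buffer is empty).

Answer: pkfx

Derivation:
After op 1 (delete): buffer="upkfx" (len 5), cursors c1@2 c2@2, authorship .....
After op 2 (move_left): buffer="upkfx" (len 5), cursors c1@1 c2@1, authorship .....
After op 3 (delete): buffer="pkfx" (len 4), cursors c1@0 c2@0, authorship ....
After op 4 (insert('s')): buffer="sspkfx" (len 6), cursors c1@2 c2@2, authorship 12....
After op 5 (delete): buffer="pkfx" (len 4), cursors c1@0 c2@0, authorship ....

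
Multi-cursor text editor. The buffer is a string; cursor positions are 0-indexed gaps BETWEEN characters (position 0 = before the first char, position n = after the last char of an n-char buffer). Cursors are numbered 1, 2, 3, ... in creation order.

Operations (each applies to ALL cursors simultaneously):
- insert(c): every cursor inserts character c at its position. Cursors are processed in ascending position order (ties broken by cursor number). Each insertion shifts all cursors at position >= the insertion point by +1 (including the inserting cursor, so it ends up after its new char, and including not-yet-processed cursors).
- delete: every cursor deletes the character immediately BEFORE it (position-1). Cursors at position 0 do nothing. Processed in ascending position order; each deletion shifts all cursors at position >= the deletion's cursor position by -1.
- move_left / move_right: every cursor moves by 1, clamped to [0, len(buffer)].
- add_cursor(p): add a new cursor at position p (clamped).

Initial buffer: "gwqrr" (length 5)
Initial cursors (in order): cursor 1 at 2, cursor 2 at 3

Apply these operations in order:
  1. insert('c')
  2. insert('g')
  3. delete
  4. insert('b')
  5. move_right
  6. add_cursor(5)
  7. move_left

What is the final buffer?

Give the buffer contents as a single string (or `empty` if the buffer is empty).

After op 1 (insert('c')): buffer="gwcqcrr" (len 7), cursors c1@3 c2@5, authorship ..1.2..
After op 2 (insert('g')): buffer="gwcgqcgrr" (len 9), cursors c1@4 c2@7, authorship ..11.22..
After op 3 (delete): buffer="gwcqcrr" (len 7), cursors c1@3 c2@5, authorship ..1.2..
After op 4 (insert('b')): buffer="gwcbqcbrr" (len 9), cursors c1@4 c2@7, authorship ..11.22..
After op 5 (move_right): buffer="gwcbqcbrr" (len 9), cursors c1@5 c2@8, authorship ..11.22..
After op 6 (add_cursor(5)): buffer="gwcbqcbrr" (len 9), cursors c1@5 c3@5 c2@8, authorship ..11.22..
After op 7 (move_left): buffer="gwcbqcbrr" (len 9), cursors c1@4 c3@4 c2@7, authorship ..11.22..

Answer: gwcbqcbrr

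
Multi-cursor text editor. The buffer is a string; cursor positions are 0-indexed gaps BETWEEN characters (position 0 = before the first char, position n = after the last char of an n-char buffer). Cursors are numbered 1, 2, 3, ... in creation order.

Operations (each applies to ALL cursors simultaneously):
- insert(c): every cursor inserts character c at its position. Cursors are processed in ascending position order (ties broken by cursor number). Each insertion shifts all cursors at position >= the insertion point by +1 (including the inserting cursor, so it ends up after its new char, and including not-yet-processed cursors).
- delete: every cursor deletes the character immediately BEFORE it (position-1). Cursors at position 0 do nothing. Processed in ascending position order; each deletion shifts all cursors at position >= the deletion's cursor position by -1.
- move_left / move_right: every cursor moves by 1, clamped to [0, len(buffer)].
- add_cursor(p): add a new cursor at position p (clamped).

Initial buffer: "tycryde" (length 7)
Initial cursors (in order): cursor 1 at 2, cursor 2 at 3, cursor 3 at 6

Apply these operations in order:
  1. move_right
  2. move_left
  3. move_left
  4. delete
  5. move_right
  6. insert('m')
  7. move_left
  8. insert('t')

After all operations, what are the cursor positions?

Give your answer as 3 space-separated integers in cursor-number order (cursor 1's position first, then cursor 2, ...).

Answer: 4 4 8

Derivation:
After op 1 (move_right): buffer="tycryde" (len 7), cursors c1@3 c2@4 c3@7, authorship .......
After op 2 (move_left): buffer="tycryde" (len 7), cursors c1@2 c2@3 c3@6, authorship .......
After op 3 (move_left): buffer="tycryde" (len 7), cursors c1@1 c2@2 c3@5, authorship .......
After op 4 (delete): buffer="crde" (len 4), cursors c1@0 c2@0 c3@2, authorship ....
After op 5 (move_right): buffer="crde" (len 4), cursors c1@1 c2@1 c3@3, authorship ....
After op 6 (insert('m')): buffer="cmmrdme" (len 7), cursors c1@3 c2@3 c3@6, authorship .12..3.
After op 7 (move_left): buffer="cmmrdme" (len 7), cursors c1@2 c2@2 c3@5, authorship .12..3.
After op 8 (insert('t')): buffer="cmttmrdtme" (len 10), cursors c1@4 c2@4 c3@8, authorship .1122..33.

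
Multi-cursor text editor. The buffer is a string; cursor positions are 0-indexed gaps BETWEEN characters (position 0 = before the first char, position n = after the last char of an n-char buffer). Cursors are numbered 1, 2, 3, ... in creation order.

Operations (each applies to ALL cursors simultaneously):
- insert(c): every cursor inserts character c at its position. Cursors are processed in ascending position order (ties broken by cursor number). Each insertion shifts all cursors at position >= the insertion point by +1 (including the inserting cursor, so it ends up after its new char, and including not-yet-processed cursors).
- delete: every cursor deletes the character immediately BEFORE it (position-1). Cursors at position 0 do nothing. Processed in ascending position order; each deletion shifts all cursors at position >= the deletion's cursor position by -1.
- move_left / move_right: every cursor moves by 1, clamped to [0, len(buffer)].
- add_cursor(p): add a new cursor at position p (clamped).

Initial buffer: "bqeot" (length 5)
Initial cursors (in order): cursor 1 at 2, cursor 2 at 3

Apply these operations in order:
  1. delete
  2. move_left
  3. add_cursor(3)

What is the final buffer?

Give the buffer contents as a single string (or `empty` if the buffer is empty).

After op 1 (delete): buffer="bot" (len 3), cursors c1@1 c2@1, authorship ...
After op 2 (move_left): buffer="bot" (len 3), cursors c1@0 c2@0, authorship ...
After op 3 (add_cursor(3)): buffer="bot" (len 3), cursors c1@0 c2@0 c3@3, authorship ...

Answer: bot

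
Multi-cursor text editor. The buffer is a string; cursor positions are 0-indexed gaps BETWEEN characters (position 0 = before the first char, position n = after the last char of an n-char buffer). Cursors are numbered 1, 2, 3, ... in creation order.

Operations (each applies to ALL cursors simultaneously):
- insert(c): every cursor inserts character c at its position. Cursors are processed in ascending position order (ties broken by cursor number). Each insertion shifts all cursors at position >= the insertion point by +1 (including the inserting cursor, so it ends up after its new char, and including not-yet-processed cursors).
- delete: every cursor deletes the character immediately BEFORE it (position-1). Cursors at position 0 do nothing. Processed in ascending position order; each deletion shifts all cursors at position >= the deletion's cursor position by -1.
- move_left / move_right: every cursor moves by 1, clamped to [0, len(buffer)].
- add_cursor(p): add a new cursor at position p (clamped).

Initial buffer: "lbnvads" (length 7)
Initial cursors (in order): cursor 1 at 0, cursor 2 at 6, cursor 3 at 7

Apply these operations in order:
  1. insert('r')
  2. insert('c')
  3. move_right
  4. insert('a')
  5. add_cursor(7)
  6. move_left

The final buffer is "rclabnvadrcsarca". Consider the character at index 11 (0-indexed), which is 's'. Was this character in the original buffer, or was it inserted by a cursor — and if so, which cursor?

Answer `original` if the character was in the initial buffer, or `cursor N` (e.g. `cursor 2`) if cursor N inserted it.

Answer: original

Derivation:
After op 1 (insert('r')): buffer="rlbnvadrsr" (len 10), cursors c1@1 c2@8 c3@10, authorship 1......2.3
After op 2 (insert('c')): buffer="rclbnvadrcsrc" (len 13), cursors c1@2 c2@10 c3@13, authorship 11......22.33
After op 3 (move_right): buffer="rclbnvadrcsrc" (len 13), cursors c1@3 c2@11 c3@13, authorship 11......22.33
After op 4 (insert('a')): buffer="rclabnvadrcsarca" (len 16), cursors c1@4 c2@13 c3@16, authorship 11.1.....22.2333
After op 5 (add_cursor(7)): buffer="rclabnvadrcsarca" (len 16), cursors c1@4 c4@7 c2@13 c3@16, authorship 11.1.....22.2333
After op 6 (move_left): buffer="rclabnvadrcsarca" (len 16), cursors c1@3 c4@6 c2@12 c3@15, authorship 11.1.....22.2333
Authorship (.=original, N=cursor N): 1 1 . 1 . . . . . 2 2 . 2 3 3 3
Index 11: author = original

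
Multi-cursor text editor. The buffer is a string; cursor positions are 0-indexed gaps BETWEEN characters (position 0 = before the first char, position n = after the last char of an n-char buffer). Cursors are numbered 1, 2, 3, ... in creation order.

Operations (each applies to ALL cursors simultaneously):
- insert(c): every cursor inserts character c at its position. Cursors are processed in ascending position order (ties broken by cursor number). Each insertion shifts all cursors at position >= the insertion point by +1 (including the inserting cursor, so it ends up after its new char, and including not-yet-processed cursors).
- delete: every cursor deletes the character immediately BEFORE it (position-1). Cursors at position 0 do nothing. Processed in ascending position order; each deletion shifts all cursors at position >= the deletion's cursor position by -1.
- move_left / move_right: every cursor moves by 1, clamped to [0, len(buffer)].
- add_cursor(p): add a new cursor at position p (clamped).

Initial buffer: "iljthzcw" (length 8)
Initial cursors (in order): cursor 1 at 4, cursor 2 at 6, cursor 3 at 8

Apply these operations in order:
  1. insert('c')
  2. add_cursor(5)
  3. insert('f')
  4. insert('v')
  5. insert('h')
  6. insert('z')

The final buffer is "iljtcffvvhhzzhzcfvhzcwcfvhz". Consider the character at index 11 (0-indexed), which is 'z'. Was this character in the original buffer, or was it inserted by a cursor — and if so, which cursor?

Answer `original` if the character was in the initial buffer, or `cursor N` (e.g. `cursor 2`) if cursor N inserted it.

Answer: cursor 1

Derivation:
After op 1 (insert('c')): buffer="iljtchzccwc" (len 11), cursors c1@5 c2@8 c3@11, authorship ....1..2..3
After op 2 (add_cursor(5)): buffer="iljtchzccwc" (len 11), cursors c1@5 c4@5 c2@8 c3@11, authorship ....1..2..3
After op 3 (insert('f')): buffer="iljtcffhzcfcwcf" (len 15), cursors c1@7 c4@7 c2@11 c3@15, authorship ....114..22..33
After op 4 (insert('v')): buffer="iljtcffvvhzcfvcwcfv" (len 19), cursors c1@9 c4@9 c2@14 c3@19, authorship ....11414..222..333
After op 5 (insert('h')): buffer="iljtcffvvhhhzcfvhcwcfvh" (len 23), cursors c1@11 c4@11 c2@17 c3@23, authorship ....1141414..2222..3333
After op 6 (insert('z')): buffer="iljtcffvvhhzzhzcfvhzcwcfvhz" (len 27), cursors c1@13 c4@13 c2@20 c3@27, authorship ....114141414..22222..33333
Authorship (.=original, N=cursor N): . . . . 1 1 4 1 4 1 4 1 4 . . 2 2 2 2 2 . . 3 3 3 3 3
Index 11: author = 1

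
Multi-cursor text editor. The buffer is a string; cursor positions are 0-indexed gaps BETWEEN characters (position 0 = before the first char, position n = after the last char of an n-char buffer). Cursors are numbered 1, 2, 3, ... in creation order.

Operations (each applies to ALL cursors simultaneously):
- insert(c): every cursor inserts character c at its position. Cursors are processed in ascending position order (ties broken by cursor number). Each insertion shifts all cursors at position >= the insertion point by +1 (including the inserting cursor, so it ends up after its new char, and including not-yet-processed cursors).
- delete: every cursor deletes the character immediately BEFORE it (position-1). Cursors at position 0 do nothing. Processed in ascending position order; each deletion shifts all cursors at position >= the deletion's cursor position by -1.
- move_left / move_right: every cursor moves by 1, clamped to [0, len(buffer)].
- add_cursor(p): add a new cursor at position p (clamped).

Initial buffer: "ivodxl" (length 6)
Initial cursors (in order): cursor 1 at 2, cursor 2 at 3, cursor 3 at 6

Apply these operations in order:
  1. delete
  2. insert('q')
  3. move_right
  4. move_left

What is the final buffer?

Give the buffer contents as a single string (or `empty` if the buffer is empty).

After op 1 (delete): buffer="idx" (len 3), cursors c1@1 c2@1 c3@3, authorship ...
After op 2 (insert('q')): buffer="iqqdxq" (len 6), cursors c1@3 c2@3 c3@6, authorship .12..3
After op 3 (move_right): buffer="iqqdxq" (len 6), cursors c1@4 c2@4 c3@6, authorship .12..3
After op 4 (move_left): buffer="iqqdxq" (len 6), cursors c1@3 c2@3 c3@5, authorship .12..3

Answer: iqqdxq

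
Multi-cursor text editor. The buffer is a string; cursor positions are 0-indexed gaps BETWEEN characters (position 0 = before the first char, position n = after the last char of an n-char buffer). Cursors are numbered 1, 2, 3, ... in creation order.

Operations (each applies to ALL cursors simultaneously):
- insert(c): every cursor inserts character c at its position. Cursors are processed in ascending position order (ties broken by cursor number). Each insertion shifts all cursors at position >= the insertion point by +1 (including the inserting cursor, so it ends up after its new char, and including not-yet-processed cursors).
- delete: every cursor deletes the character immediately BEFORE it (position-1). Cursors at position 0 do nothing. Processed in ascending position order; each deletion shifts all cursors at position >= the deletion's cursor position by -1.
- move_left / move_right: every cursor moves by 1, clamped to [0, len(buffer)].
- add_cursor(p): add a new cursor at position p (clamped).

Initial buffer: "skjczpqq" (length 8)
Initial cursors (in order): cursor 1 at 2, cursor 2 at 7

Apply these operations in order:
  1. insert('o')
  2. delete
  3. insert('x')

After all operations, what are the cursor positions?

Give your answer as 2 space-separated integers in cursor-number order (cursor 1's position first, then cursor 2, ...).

After op 1 (insert('o')): buffer="skojczpqoq" (len 10), cursors c1@3 c2@9, authorship ..1.....2.
After op 2 (delete): buffer="skjczpqq" (len 8), cursors c1@2 c2@7, authorship ........
After op 3 (insert('x')): buffer="skxjczpqxq" (len 10), cursors c1@3 c2@9, authorship ..1.....2.

Answer: 3 9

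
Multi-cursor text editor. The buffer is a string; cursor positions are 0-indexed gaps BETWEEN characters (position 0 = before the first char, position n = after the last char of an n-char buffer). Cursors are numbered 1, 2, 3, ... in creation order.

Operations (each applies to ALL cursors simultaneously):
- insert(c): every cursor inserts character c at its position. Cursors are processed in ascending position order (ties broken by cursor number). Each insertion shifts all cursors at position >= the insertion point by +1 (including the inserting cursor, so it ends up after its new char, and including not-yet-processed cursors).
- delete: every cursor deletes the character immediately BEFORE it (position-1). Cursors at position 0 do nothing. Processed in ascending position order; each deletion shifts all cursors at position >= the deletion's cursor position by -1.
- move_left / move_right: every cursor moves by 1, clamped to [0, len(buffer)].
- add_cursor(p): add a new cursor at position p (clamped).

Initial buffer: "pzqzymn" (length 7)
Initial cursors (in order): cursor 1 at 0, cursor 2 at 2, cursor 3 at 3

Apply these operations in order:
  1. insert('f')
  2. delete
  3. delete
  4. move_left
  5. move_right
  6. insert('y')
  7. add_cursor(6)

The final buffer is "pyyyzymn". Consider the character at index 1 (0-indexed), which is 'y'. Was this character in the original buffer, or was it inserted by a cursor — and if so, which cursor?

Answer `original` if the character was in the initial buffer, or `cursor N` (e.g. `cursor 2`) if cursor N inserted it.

Answer: cursor 1

Derivation:
After op 1 (insert('f')): buffer="fpzfqfzymn" (len 10), cursors c1@1 c2@4 c3@6, authorship 1..2.3....
After op 2 (delete): buffer="pzqzymn" (len 7), cursors c1@0 c2@2 c3@3, authorship .......
After op 3 (delete): buffer="pzymn" (len 5), cursors c1@0 c2@1 c3@1, authorship .....
After op 4 (move_left): buffer="pzymn" (len 5), cursors c1@0 c2@0 c3@0, authorship .....
After op 5 (move_right): buffer="pzymn" (len 5), cursors c1@1 c2@1 c3@1, authorship .....
After op 6 (insert('y')): buffer="pyyyzymn" (len 8), cursors c1@4 c2@4 c3@4, authorship .123....
After op 7 (add_cursor(6)): buffer="pyyyzymn" (len 8), cursors c1@4 c2@4 c3@4 c4@6, authorship .123....
Authorship (.=original, N=cursor N): . 1 2 3 . . . .
Index 1: author = 1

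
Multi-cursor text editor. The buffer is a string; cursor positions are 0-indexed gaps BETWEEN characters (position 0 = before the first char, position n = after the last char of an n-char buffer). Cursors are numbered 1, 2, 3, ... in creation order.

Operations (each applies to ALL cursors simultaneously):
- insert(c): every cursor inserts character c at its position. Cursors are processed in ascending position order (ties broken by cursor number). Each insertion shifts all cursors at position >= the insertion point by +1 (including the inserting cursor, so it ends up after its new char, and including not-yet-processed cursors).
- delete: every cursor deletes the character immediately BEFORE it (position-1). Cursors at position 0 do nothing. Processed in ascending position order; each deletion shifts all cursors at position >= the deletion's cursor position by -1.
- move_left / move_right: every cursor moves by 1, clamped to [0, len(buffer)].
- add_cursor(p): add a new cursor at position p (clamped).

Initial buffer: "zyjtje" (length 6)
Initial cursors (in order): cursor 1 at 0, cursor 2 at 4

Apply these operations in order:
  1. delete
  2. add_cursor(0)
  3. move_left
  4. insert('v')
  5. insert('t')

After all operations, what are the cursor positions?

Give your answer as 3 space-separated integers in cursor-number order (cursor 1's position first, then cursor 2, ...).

Answer: 4 8 4

Derivation:
After op 1 (delete): buffer="zyjje" (len 5), cursors c1@0 c2@3, authorship .....
After op 2 (add_cursor(0)): buffer="zyjje" (len 5), cursors c1@0 c3@0 c2@3, authorship .....
After op 3 (move_left): buffer="zyjje" (len 5), cursors c1@0 c3@0 c2@2, authorship .....
After op 4 (insert('v')): buffer="vvzyvjje" (len 8), cursors c1@2 c3@2 c2@5, authorship 13..2...
After op 5 (insert('t')): buffer="vvttzyvtjje" (len 11), cursors c1@4 c3@4 c2@8, authorship 1313..22...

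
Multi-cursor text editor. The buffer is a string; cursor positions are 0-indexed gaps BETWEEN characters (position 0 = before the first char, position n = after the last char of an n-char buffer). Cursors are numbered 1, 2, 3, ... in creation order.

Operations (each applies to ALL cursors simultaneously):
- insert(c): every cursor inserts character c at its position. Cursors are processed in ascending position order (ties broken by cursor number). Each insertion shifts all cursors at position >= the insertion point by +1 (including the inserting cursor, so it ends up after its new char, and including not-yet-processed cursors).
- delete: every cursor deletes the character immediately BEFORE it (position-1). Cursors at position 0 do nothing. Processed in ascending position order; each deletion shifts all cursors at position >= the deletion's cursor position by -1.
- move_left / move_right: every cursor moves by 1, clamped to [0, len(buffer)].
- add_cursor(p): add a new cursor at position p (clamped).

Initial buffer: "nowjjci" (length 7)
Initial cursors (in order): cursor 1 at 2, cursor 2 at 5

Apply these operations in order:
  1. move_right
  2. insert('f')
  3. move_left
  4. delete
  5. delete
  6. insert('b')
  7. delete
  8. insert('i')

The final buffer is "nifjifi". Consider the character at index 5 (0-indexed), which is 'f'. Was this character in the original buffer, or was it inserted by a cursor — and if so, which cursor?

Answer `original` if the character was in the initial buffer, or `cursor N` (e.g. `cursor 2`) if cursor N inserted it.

After op 1 (move_right): buffer="nowjjci" (len 7), cursors c1@3 c2@6, authorship .......
After op 2 (insert('f')): buffer="nowfjjcfi" (len 9), cursors c1@4 c2@8, authorship ...1...2.
After op 3 (move_left): buffer="nowfjjcfi" (len 9), cursors c1@3 c2@7, authorship ...1...2.
After op 4 (delete): buffer="nofjjfi" (len 7), cursors c1@2 c2@5, authorship ..1..2.
After op 5 (delete): buffer="nfjfi" (len 5), cursors c1@1 c2@3, authorship .1.2.
After op 6 (insert('b')): buffer="nbfjbfi" (len 7), cursors c1@2 c2@5, authorship .11.22.
After op 7 (delete): buffer="nfjfi" (len 5), cursors c1@1 c2@3, authorship .1.2.
After op 8 (insert('i')): buffer="nifjifi" (len 7), cursors c1@2 c2@5, authorship .11.22.
Authorship (.=original, N=cursor N): . 1 1 . 2 2 .
Index 5: author = 2

Answer: cursor 2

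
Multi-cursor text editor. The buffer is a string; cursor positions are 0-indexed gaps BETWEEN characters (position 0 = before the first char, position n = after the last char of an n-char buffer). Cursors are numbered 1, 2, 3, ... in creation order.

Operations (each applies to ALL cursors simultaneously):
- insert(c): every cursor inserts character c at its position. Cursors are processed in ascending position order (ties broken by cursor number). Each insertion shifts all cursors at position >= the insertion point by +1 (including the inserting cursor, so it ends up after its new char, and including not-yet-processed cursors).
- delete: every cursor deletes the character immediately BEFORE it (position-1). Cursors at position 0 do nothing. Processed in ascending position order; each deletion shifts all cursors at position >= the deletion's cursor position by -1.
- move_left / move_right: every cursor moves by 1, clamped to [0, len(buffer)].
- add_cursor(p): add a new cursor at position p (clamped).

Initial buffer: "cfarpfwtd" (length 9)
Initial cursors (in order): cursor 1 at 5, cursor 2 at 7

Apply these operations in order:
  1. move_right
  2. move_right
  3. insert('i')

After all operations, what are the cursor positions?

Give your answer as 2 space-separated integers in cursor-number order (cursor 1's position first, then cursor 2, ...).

Answer: 8 11

Derivation:
After op 1 (move_right): buffer="cfarpfwtd" (len 9), cursors c1@6 c2@8, authorship .........
After op 2 (move_right): buffer="cfarpfwtd" (len 9), cursors c1@7 c2@9, authorship .........
After op 3 (insert('i')): buffer="cfarpfwitdi" (len 11), cursors c1@8 c2@11, authorship .......1..2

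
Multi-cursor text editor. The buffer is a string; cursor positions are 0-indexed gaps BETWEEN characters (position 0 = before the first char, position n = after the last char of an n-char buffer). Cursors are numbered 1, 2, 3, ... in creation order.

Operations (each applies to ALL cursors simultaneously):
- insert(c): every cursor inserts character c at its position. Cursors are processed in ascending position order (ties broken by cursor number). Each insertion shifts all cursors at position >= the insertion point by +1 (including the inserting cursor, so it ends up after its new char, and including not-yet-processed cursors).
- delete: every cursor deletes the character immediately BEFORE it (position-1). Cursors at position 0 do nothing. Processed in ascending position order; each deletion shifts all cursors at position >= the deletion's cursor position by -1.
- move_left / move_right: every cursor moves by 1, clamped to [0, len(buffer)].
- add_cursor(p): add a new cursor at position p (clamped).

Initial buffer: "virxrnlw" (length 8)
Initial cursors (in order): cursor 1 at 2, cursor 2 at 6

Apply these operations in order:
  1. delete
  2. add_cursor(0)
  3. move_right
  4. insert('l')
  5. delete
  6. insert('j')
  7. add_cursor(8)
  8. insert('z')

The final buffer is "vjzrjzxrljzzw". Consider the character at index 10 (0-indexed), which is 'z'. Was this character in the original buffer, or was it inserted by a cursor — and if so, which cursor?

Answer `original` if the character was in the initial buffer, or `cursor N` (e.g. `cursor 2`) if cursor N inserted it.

Answer: cursor 2

Derivation:
After op 1 (delete): buffer="vrxrlw" (len 6), cursors c1@1 c2@4, authorship ......
After op 2 (add_cursor(0)): buffer="vrxrlw" (len 6), cursors c3@0 c1@1 c2@4, authorship ......
After op 3 (move_right): buffer="vrxrlw" (len 6), cursors c3@1 c1@2 c2@5, authorship ......
After op 4 (insert('l')): buffer="vlrlxrllw" (len 9), cursors c3@2 c1@4 c2@8, authorship .3.1...2.
After op 5 (delete): buffer="vrxrlw" (len 6), cursors c3@1 c1@2 c2@5, authorship ......
After op 6 (insert('j')): buffer="vjrjxrljw" (len 9), cursors c3@2 c1@4 c2@8, authorship .3.1...2.
After op 7 (add_cursor(8)): buffer="vjrjxrljw" (len 9), cursors c3@2 c1@4 c2@8 c4@8, authorship .3.1...2.
After op 8 (insert('z')): buffer="vjzrjzxrljzzw" (len 13), cursors c3@3 c1@6 c2@12 c4@12, authorship .33.11...224.
Authorship (.=original, N=cursor N): . 3 3 . 1 1 . . . 2 2 4 .
Index 10: author = 2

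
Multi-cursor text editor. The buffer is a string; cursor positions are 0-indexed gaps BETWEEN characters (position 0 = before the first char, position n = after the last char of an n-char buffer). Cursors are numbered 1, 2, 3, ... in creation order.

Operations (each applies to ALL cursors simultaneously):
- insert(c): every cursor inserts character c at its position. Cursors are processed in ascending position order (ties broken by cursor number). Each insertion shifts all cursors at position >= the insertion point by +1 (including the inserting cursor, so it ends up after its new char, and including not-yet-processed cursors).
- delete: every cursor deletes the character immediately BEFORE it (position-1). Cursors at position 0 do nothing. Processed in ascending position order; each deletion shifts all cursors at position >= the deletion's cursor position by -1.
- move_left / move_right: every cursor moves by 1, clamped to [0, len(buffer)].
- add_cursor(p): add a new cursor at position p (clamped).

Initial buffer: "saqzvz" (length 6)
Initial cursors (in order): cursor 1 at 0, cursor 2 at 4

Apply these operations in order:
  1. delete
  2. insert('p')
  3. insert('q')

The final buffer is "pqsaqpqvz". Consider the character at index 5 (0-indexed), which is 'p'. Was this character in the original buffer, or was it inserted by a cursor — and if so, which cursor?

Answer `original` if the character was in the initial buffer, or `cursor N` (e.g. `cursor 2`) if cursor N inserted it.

Answer: cursor 2

Derivation:
After op 1 (delete): buffer="saqvz" (len 5), cursors c1@0 c2@3, authorship .....
After op 2 (insert('p')): buffer="psaqpvz" (len 7), cursors c1@1 c2@5, authorship 1...2..
After op 3 (insert('q')): buffer="pqsaqpqvz" (len 9), cursors c1@2 c2@7, authorship 11...22..
Authorship (.=original, N=cursor N): 1 1 . . . 2 2 . .
Index 5: author = 2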